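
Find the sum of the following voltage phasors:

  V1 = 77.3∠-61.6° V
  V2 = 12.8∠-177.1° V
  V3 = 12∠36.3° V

Step 1 — Convert each phasor to rectangular form:
  V1 = 77.3·(cos(-61.6°) + j·sin(-61.6°)) = 36.77 - j68 V
  V2 = 12.8·(cos(-177.1°) + j·sin(-177.1°)) = -12.78 - j0.6476 V
  V3 = 12·(cos(36.3°) + j·sin(36.3°)) = 9.671 + j7.104 V
Step 2 — Sum components: V_total = 33.65 - j61.54 V.
Step 3 — Convert to polar: |V_total| = 70.14 V, ∠V_total = -61.3°.

V_total = 70.14∠-61.3° V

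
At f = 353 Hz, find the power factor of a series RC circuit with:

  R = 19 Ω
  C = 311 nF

Step 1 — Angular frequency: ω = 2π·f = 2π·353 = 2218 rad/s.
Step 2 — Component impedances:
  R: Z = R = 19 Ω
  C: Z = 1/(jωC) = -j/(ω·C) = 0 - j1450 Ω
Step 3 — Series combination: Z_total = R + C = 19 - j1450 Ω = 1450∠-89.2° Ω.
Step 4 — Power factor: PF = cos(φ) = Re(Z)/|Z| = 19/1450 = 0.0131.
Step 5 — Type: Im(Z) = -1450 ⇒ leading (phase φ = -89.2°).

PF = 0.0131 (leading, φ = -89.2°)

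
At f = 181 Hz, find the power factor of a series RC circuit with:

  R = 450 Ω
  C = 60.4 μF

Step 1 — Angular frequency: ω = 2π·f = 2π·181 = 1137 rad/s.
Step 2 — Component impedances:
  R: Z = R = 450 Ω
  C: Z = 1/(jωC) = -j/(ω·C) = 0 - j14.56 Ω
Step 3 — Series combination: Z_total = R + C = 450 - j14.56 Ω = 450.2∠-1.9° Ω.
Step 4 — Power factor: PF = cos(φ) = Re(Z)/|Z| = 450/450.24 = 0.9995.
Step 5 — Type: Im(Z) = -14.56 ⇒ leading (phase φ = -1.9°).

PF = 0.9995 (leading, φ = -1.9°)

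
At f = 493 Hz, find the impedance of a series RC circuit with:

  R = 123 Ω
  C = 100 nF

Step 1 — Angular frequency: ω = 2π·f = 2π·493 = 3098 rad/s.
Step 2 — Component impedances:
  R: Z = R = 123 Ω
  C: Z = 1/(jωC) = -j/(ω·C) = 0 - j3228 Ω
Step 3 — Series combination: Z_total = R + C = 123 - j3228 Ω = 3231∠-87.8° Ω.

Z = 123 - j3228 Ω = 3231∠-87.8° Ω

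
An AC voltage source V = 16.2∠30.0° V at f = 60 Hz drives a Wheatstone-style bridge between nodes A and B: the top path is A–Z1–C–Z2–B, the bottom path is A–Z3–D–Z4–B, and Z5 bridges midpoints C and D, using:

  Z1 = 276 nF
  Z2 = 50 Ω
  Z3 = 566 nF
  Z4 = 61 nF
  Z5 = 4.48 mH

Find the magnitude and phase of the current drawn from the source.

Step 1 — Angular frequency: ω = 2π·f = 2π·60 = 377 rad/s.
Step 2 — Component impedances:
  Z1: Z = 1/(jωC) = -j/(ω·C) = 0 - j9611 Ω
  Z2: Z = R = 50 Ω
  Z3: Z = 1/(jωC) = -j/(ω·C) = 0 - j4687 Ω
  Z4: Z = 1/(jωC) = -j/(ω·C) = 0 - j4.348e+04 Ω
  Z5: Z = jωL = j·377·0.00448 = 0 + j1.689 Ω
Step 3 — Bridge requires nodal analysis (the Z5 bridge couples midpoints C and D, so the two paths cannot be reduced to a simple series/parallel combination). Setting node B to ground and injecting 1 A at node A, the 3-node admittance system at A, C, D solves to V_A = Z_AB = 50 - j3150 Ω = 3150∠-89.1° Ω.
Step 4 — Source phasor: V = 16.2∠30.0° V = 14.03 + j8.1 V.
Step 5 — Ohm's law: I = V / Z_total = (14.03 + j8.1) / (50 - j3150) = -0.0025 + j0.004494 A.
Step 6 — Convert to polar: |I| = 0.005143 A, ∠I = 119.1°.

I = 0.005143∠119.1° A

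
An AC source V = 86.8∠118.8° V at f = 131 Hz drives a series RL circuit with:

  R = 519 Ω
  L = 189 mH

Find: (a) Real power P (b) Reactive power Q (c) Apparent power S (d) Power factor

Step 1 — Angular frequency: ω = 2π·f = 2π·131 = 823.1 rad/s.
Step 2 — Component impedances:
  R: Z = R = 519 Ω
  L: Z = jωL = j·823.1·0.189 = 0 + j155.6 Ω
Step 3 — Series combination: Z_total = R + L = 519 + j155.6 Ω = 541.8∠16.7° Ω.
Step 4 — Source phasor: V = 86.8∠118.8° V = -41.82 + j76.06 V.
Step 5 — Current: I = V / Z = -0.03362 + j0.1566 A = 0.1602∠102.1° A.
Step 6 — Complex power: S = V·I* = 13.32 + j3.993 VA.
Step 7 — Real power: P = Re(S) = 13.32 W.
Step 8 — Reactive power: Q = Im(S) = 3.993 VAR.
Step 9 — Apparent power: |S| = 13.91 VA.
Step 10 — Power factor: PF = P/|S| = 0.9579 (lagging).

(a) P = 13.32 W  (b) Q = 3.993 VAR  (c) S = 13.91 VA  (d) PF = 0.9579 (lagging)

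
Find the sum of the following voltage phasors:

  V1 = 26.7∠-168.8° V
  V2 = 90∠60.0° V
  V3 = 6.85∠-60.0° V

Step 1 — Convert each phasor to rectangular form:
  V1 = 26.7·(cos(-168.8°) + j·sin(-168.8°)) = -26.19 - j5.186 V
  V2 = 90·(cos(60.0°) + j·sin(60.0°)) = 45 + j77.94 V
  V3 = 6.85·(cos(-60.0°) + j·sin(-60.0°)) = 3.425 - j5.932 V
Step 2 — Sum components: V_total = 22.23 + j66.82 V.
Step 3 — Convert to polar: |V_total| = 70.43 V, ∠V_total = 71.6°.

V_total = 70.43∠71.6° V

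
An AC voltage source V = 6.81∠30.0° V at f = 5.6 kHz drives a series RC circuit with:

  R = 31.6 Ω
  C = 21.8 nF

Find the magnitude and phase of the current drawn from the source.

Step 1 — Angular frequency: ω = 2π·f = 2π·5600 = 3.519e+04 rad/s.
Step 2 — Component impedances:
  R: Z = R = 31.6 Ω
  C: Z = 1/(jωC) = -j/(ω·C) = 0 - j1304 Ω
Step 3 — Series combination: Z_total = R + C = 31.6 - j1304 Ω = 1304∠-88.6° Ω.
Step 4 — Source phasor: V = 6.81∠30.0° V = 5.898 + j3.405 V.
Step 5 — Ohm's law: I = V / Z_total = (5.898 + j3.405) / (31.6 - j1304) = -0.002501 + j0.004584 A.
Step 6 — Convert to polar: |I| = 0.005222 A, ∠I = 118.6°.

I = 0.005222∠118.6° A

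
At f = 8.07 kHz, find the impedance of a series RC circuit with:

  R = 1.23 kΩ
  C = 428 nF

Step 1 — Angular frequency: ω = 2π·f = 2π·8070 = 5.071e+04 rad/s.
Step 2 — Component impedances:
  R: Z = R = 1230 Ω
  C: Z = 1/(jωC) = -j/(ω·C) = 0 - j46.08 Ω
Step 3 — Series combination: Z_total = R + C = 1230 - j46.08 Ω = 1231∠-2.1° Ω.

Z = 1230 - j46.08 Ω = 1231∠-2.1° Ω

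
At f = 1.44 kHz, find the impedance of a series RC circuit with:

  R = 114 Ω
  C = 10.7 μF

Step 1 — Angular frequency: ω = 2π·f = 2π·1440 = 9048 rad/s.
Step 2 — Component impedances:
  R: Z = R = 114 Ω
  C: Z = 1/(jωC) = -j/(ω·C) = 0 - j10.33 Ω
Step 3 — Series combination: Z_total = R + C = 114 - j10.33 Ω = 114.5∠-5.2° Ω.

Z = 114 - j10.33 Ω = 114.5∠-5.2° Ω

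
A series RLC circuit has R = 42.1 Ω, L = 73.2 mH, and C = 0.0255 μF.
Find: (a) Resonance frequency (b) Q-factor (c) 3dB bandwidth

Step 1 — Resonance: ω₀ = 1/√(LC) = 1/√(0.0732·2.55e-08) = 2.315e+04 rad/s.
Step 2 — f₀ = ω₀/(2π) = 3684 Hz.
Step 3 — Series Q: Q = ω₀L/R = 2.315e+04·0.0732/42.1 = 40.24.
Step 4 — Bandwidth: Δω = ω₀/Q = 575.1 rad/s; BW = Δω/(2π) = 91.54 Hz.

(a) f₀ = 3684 Hz  (b) Q = 40.24  (c) BW = 91.54 Hz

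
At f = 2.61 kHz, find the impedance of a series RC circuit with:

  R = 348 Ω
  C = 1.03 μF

Step 1 — Angular frequency: ω = 2π·f = 2π·2610 = 1.64e+04 rad/s.
Step 2 — Component impedances:
  R: Z = R = 348 Ω
  C: Z = 1/(jωC) = -j/(ω·C) = 0 - j59.2 Ω
Step 3 — Series combination: Z_total = R + C = 348 - j59.2 Ω = 353∠-9.7° Ω.

Z = 348 - j59.2 Ω = 353∠-9.7° Ω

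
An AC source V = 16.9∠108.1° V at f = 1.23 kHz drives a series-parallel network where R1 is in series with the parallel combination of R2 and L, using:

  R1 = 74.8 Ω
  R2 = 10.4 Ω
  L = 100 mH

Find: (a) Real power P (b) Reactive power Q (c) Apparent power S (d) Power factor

Step 1 — Angular frequency: ω = 2π·f = 2π·1230 = 7728 rad/s.
Step 2 — Component impedances:
  R1: Z = R = 74.8 Ω
  R2: Z = R = 10.4 Ω
  L: Z = jωL = j·7728·0.1 = 0 + j772.8 Ω
Step 3 — Parallel branch: R2 || L = 1/(1/R2 + 1/L) = 10.4 + j0.1399 Ω.
Step 4 — Series with R1: Z_total = R1 + (R2 || L) = 85.2 + j0.1399 Ω = 85.2∠0.1° Ω.
Step 5 — Source phasor: V = 16.9∠108.1° V = -5.25 + j16.06 V.
Step 6 — Current: I = V / Z = -0.06132 + j0.1886 A = 0.1984∠108.0° A.
Step 7 — Complex power: S = V·I* = 3.352 + j0.005506 VA.
Step 8 — Real power: P = Re(S) = 3.352 W.
Step 9 — Reactive power: Q = Im(S) = 0.005506 VAR.
Step 10 — Apparent power: |S| = 3.352 VA.
Step 11 — Power factor: PF = P/|S| = 1 (lagging).

(a) P = 3.352 W  (b) Q = 0.005506 VAR  (c) S = 3.352 VA  (d) PF = 1 (lagging)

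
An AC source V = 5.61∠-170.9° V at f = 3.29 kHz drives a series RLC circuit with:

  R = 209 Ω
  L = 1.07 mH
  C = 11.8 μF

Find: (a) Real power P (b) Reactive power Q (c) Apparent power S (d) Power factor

Step 1 — Angular frequency: ω = 2π·f = 2π·3290 = 2.067e+04 rad/s.
Step 2 — Component impedances:
  R: Z = R = 209 Ω
  L: Z = jωL = j·2.067e+04·0.00107 = 0 + j22.12 Ω
  C: Z = 1/(jωC) = -j/(ω·C) = 0 - j4.1 Ω
Step 3 — Series combination: Z_total = R + L + C = 209 + j18.02 Ω = 209.8∠4.9° Ω.
Step 4 — Source phasor: V = 5.61∠-170.9° V = -5.539 - j0.8873 V.
Step 5 — Current: I = V / Z = -0.02667 - j0.001946 A = 0.02674∠-175.8° A.
Step 6 — Complex power: S = V·I* = 0.1495 + j0.01289 VA.
Step 7 — Real power: P = Re(S) = 0.1495 W.
Step 8 — Reactive power: Q = Im(S) = 0.01289 VAR.
Step 9 — Apparent power: |S| = 0.15 VA.
Step 10 — Power factor: PF = P/|S| = 0.9963 (lagging).

(a) P = 0.1495 W  (b) Q = 0.01289 VAR  (c) S = 0.15 VA  (d) PF = 0.9963 (lagging)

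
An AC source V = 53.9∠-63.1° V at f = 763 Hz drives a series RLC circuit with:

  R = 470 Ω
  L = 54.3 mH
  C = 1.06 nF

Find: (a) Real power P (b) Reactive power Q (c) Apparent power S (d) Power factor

Step 1 — Angular frequency: ω = 2π·f = 2π·763 = 4794 rad/s.
Step 2 — Component impedances:
  R: Z = R = 470 Ω
  L: Z = jωL = j·4794·0.0543 = 0 + j260.3 Ω
  C: Z = 1/(jωC) = -j/(ω·C) = 0 - j1.968e+05 Ω
Step 3 — Series combination: Z_total = R + L + C = 470 - j1.965e+05 Ω = 1.965e+05∠-89.9° Ω.
Step 4 — Source phasor: V = 53.9∠-63.1° V = 24.39 - j48.07 V.
Step 5 — Current: I = V / Z = 0.0002449 + j0.0001235 A = 0.0002743∠26.8° A.
Step 6 — Complex power: S = V·I* = 3.535e-05 - j0.01478 VA.
Step 7 — Real power: P = Re(S) = 3.535e-05 W.
Step 8 — Reactive power: Q = Im(S) = -0.01478 VAR.
Step 9 — Apparent power: |S| = 0.01478 VA.
Step 10 — Power factor: PF = P/|S| = 0.002392 (leading).

(a) P = 3.535e-05 W  (b) Q = -0.01478 VAR  (c) S = 0.01478 VA  (d) PF = 0.002392 (leading)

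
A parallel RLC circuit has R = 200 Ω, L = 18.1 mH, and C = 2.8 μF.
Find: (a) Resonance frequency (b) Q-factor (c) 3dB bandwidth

Step 1 — Resonance: ω₀ = 1/√(LC) = 1/√(0.0181·2.8e-06) = 4442 rad/s.
Step 2 — f₀ = ω₀/(2π) = 707 Hz.
Step 3 — Parallel Q: Q = R/(ω₀L) = 200/(4442·0.0181) = 2.488.
Step 4 — Bandwidth: Δω = ω₀/Q = 1786 rad/s; BW = Δω/(2π) = 284.2 Hz.

(a) f₀ = 707 Hz  (b) Q = 2.488  (c) BW = 284.2 Hz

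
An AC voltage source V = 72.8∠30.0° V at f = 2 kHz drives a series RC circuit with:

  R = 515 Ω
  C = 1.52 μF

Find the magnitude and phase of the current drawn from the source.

Step 1 — Angular frequency: ω = 2π·f = 2π·2000 = 1.257e+04 rad/s.
Step 2 — Component impedances:
  R: Z = R = 515 Ω
  C: Z = 1/(jωC) = -j/(ω·C) = 0 - j52.35 Ω
Step 3 — Series combination: Z_total = R + C = 515 - j52.35 Ω = 517.7∠-5.8° Ω.
Step 4 — Source phasor: V = 72.8∠30.0° V = 63.05 + j36.4 V.
Step 5 — Ohm's law: I = V / Z_total = (63.05 + j36.4) / (515 - j52.35) = 0.1141 + j0.08227 A.
Step 6 — Convert to polar: |I| = 0.1406 A, ∠I = 35.8°.

I = 0.1406∠35.8° A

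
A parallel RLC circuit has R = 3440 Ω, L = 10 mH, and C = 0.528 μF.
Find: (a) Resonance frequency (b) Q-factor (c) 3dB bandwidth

Step 1 — Resonance: ω₀ = 1/√(LC) = 1/√(0.01·5.28e-07) = 1.376e+04 rad/s.
Step 2 — f₀ = ω₀/(2π) = 2190 Hz.
Step 3 — Parallel Q: Q = R/(ω₀L) = 3440/(1.376e+04·0.01) = 25.
Step 4 — Bandwidth: Δω = ω₀/Q = 550.6 rad/s; BW = Δω/(2π) = 87.62 Hz.

(a) f₀ = 2190 Hz  (b) Q = 25  (c) BW = 87.62 Hz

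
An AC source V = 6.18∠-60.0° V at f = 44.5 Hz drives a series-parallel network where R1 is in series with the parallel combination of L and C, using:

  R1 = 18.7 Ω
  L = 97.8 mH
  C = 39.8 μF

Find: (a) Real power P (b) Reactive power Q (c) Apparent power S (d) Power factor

Step 1 — Angular frequency: ω = 2π·f = 2π·44.5 = 279.6 rad/s.
Step 2 — Component impedances:
  R1: Z = R = 18.7 Ω
  L: Z = jωL = j·279.6·0.0978 = 0 + j27.35 Ω
  C: Z = 1/(jωC) = -j/(ω·C) = 0 - j89.86 Ω
Step 3 — Parallel branch: L || C = 1/(1/L + 1/C) = 0 + j39.31 Ω.
Step 4 — Series with R1: Z_total = R1 + (L || C) = 18.7 + j39.31 Ω = 43.53∠64.6° Ω.
Step 5 — Source phasor: V = 6.18∠-60.0° V = 3.09 - j5.352 V.
Step 6 — Current: I = V / Z = -0.08053 - j0.1169 A = 0.142∠-124.6° A.
Step 7 — Complex power: S = V·I* = 0.377 + j0.7923 VA.
Step 8 — Real power: P = Re(S) = 0.377 W.
Step 9 — Reactive power: Q = Im(S) = 0.7923 VAR.
Step 10 — Apparent power: |S| = 0.8774 VA.
Step 11 — Power factor: PF = P/|S| = 0.4296 (lagging).

(a) P = 0.377 W  (b) Q = 0.7923 VAR  (c) S = 0.8774 VA  (d) PF = 0.4296 (lagging)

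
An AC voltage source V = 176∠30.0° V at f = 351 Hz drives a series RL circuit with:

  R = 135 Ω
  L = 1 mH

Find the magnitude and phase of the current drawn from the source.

Step 1 — Angular frequency: ω = 2π·f = 2π·351 = 2205 rad/s.
Step 2 — Component impedances:
  R: Z = R = 135 Ω
  L: Z = jωL = j·2205·0.001 = 0 + j2.205 Ω
Step 3 — Series combination: Z_total = R + L = 135 + j2.205 Ω = 135∠0.9° Ω.
Step 4 — Source phasor: V = 176∠30.0° V = 152.4 + j88 V.
Step 5 — Ohm's law: I = V / Z_total = (152.4 + j88) / (135 + j2.205) = 1.139 + j0.6332 A.
Step 6 — Convert to polar: |I| = 1.304 A, ∠I = 29.1°.

I = 1.304∠29.1° A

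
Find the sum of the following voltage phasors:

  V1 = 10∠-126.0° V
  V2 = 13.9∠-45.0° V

Step 1 — Convert each phasor to rectangular form:
  V1 = 10·(cos(-126.0°) + j·sin(-126.0°)) = -5.878 - j8.09 V
  V2 = 13.9·(cos(-45.0°) + j·sin(-45.0°)) = 9.829 - j9.829 V
Step 2 — Sum components: V_total = 3.951 - j17.92 V.
Step 3 — Convert to polar: |V_total| = 18.35 V, ∠V_total = -77.6°.

V_total = 18.35∠-77.6° V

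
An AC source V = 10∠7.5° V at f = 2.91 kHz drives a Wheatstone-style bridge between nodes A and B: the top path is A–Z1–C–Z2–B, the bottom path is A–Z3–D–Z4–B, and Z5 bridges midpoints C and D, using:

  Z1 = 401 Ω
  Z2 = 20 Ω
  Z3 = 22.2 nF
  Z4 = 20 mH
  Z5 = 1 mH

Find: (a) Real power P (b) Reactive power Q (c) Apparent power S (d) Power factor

Step 1 — Angular frequency: ω = 2π·f = 2π·2910 = 1.828e+04 rad/s.
Step 2 — Component impedances:
  Z1: Z = R = 401 Ω
  Z2: Z = R = 20 Ω
  Z3: Z = 1/(jωC) = -j/(ω·C) = 0 - j2464 Ω
  Z4: Z = jωL = j·1.828e+04·0.02 = 0 + j365.7 Ω
  Z5: Z = jωL = j·1.828e+04·0.001 = 0 + j18.28 Ω
Step 3 — Bridge requires nodal analysis (the Z5 bridge couples midpoints C and D, so the two paths cannot be reduced to a simple series/parallel combination). Setting node B to ground and injecting 1 A at node A, the 3-node admittance system at A, C, D solves to V_A = Z_AB = 410.4 - j63.28 Ω = 415.3∠-8.8° Ω.
Step 4 — Source phasor: V = 10∠7.5° V = 9.914 + j1.305 V.
Step 5 — Current: I = V / Z = 0.02312 + j0.006745 A = 0.02408∠16.3° A.
Step 6 — Complex power: S = V·I* = 0.238 - j0.0367 VA.
Step 7 — Real power: P = Re(S) = 0.238 W.
Step 8 — Reactive power: Q = Im(S) = -0.0367 VAR.
Step 9 — Apparent power: |S| = 0.2408 VA.
Step 10 — Power factor: PF = P/|S| = 0.9883 (leading).

(a) P = 0.238 W  (b) Q = -0.0367 VAR  (c) S = 0.2408 VA  (d) PF = 0.9883 (leading)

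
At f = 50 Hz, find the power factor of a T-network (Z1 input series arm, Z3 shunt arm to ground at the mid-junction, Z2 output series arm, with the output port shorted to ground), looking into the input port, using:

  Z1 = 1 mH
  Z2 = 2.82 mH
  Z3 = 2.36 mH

Step 1 — Angular frequency: ω = 2π·f = 2π·50 = 314.2 rad/s.
Step 2 — Component impedances:
  Z1: Z = jωL = j·314.2·0.001 = 0 + j0.3142 Ω
  Z2: Z = jωL = j·314.2·0.00282 = 0 + j0.8859 Ω
  Z3: Z = jωL = j·314.2·0.00236 = 0 + j0.7414 Ω
Step 3 — With the output port shorted to ground, the output series arm Z2 runs from the junction to ground; the shunt arm Z3 also runs from the junction to ground. They appear in parallel: Z3 || Z2 = 0 + j0.4036 Ω.
Step 4 — Series with input arm Z1: Z_in = Z1 + (Z3 || Z2) = 0 + j0.7178 Ω = 0.7178∠90.0° Ω.
Step 5 — Power factor: PF = cos(φ) = Re(Z)/|Z| = 0/0.7178 = 0.
Step 6 — Type: Im(Z) = 0.7178 ⇒ lagging (phase φ = 90.0°).

PF = 0 (lagging, φ = 90.0°)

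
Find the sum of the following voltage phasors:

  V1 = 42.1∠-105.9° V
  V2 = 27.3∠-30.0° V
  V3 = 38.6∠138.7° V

Step 1 — Convert each phasor to rectangular form:
  V1 = 42.1·(cos(-105.9°) + j·sin(-105.9°)) = -11.53 - j40.49 V
  V2 = 27.3·(cos(-30.0°) + j·sin(-30.0°)) = 23.64 - j13.65 V
  V3 = 38.6·(cos(138.7°) + j·sin(138.7°)) = -29 + j25.48 V
Step 2 — Sum components: V_total = -16.89 - j28.66 V.
Step 3 — Convert to polar: |V_total| = 33.27 V, ∠V_total = -120.5°.

V_total = 33.27∠-120.5° V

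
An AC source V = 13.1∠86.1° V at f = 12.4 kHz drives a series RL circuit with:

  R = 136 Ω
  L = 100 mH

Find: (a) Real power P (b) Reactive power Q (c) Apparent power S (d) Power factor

Step 1 — Angular frequency: ω = 2π·f = 2π·1.24e+04 = 7.791e+04 rad/s.
Step 2 — Component impedances:
  R: Z = R = 136 Ω
  L: Z = jωL = j·7.791e+04·0.1 = 0 + j7791 Ω
Step 3 — Series combination: Z_total = R + L = 136 + j7791 Ω = 7792∠89.0° Ω.
Step 4 — Source phasor: V = 13.1∠86.1° V = 0.891 + j13.07 V.
Step 5 — Current: I = V / Z = 0.001679 - j8.505e-05 A = 0.001681∠-2.9° A.
Step 6 — Complex power: S = V·I* = 0.0003844 + j0.02202 VA.
Step 7 — Real power: P = Re(S) = 0.0003844 W.
Step 8 — Reactive power: Q = Im(S) = 0.02202 VAR.
Step 9 — Apparent power: |S| = 0.02202 VA.
Step 10 — Power factor: PF = P/|S| = 0.01745 (lagging).

(a) P = 0.0003844 W  (b) Q = 0.02202 VAR  (c) S = 0.02202 VA  (d) PF = 0.01745 (lagging)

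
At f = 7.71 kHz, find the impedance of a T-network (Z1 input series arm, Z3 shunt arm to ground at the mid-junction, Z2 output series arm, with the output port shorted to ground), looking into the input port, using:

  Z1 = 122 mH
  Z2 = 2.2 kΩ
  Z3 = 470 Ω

Step 1 — Angular frequency: ω = 2π·f = 2π·7710 = 4.844e+04 rad/s.
Step 2 — Component impedances:
  Z1: Z = jωL = j·4.844e+04·0.122 = 0 + j5910 Ω
  Z2: Z = R = 2200 Ω
  Z3: Z = R = 470 Ω
Step 3 — With the output port shorted to ground, the output series arm Z2 runs from the junction to ground; the shunt arm Z3 also runs from the junction to ground. They appear in parallel: Z3 || Z2 = 387.3 Ω.
Step 4 — Series with input arm Z1: Z_in = Z1 + (Z3 || Z2) = 387.3 + j5910 Ω = 5923∠86.3° Ω.

Z = 387.3 + j5910 Ω = 5923∠86.3° Ω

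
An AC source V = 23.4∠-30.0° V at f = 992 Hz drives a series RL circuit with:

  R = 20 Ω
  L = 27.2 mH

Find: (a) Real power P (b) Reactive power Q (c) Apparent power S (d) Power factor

Step 1 — Angular frequency: ω = 2π·f = 2π·992 = 6233 rad/s.
Step 2 — Component impedances:
  R: Z = R = 20 Ω
  L: Z = jωL = j·6233·0.0272 = 0 + j169.5 Ω
Step 3 — Series combination: Z_total = R + L = 20 + j169.5 Ω = 170.7∠83.3° Ω.
Step 4 — Source phasor: V = 23.4∠-30.0° V = 20.26 - j11.7 V.
Step 5 — Current: I = V / Z = -0.05416 - j0.1259 A = 0.1371∠-113.3° A.
Step 6 — Complex power: S = V·I* = 0.3758 + j3.185 VA.
Step 7 — Real power: P = Re(S) = 0.3758 W.
Step 8 — Reactive power: Q = Im(S) = 3.185 VAR.
Step 9 — Apparent power: |S| = 3.208 VA.
Step 10 — Power factor: PF = P/|S| = 0.1172 (lagging).

(a) P = 0.3758 W  (b) Q = 3.185 VAR  (c) S = 3.208 VA  (d) PF = 0.1172 (lagging)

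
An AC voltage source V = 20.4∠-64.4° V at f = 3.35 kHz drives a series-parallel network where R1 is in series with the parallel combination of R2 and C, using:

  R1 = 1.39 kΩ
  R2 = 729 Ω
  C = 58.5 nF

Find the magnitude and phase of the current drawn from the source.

Step 1 — Angular frequency: ω = 2π·f = 2π·3350 = 2.105e+04 rad/s.
Step 2 — Component impedances:
  R1: Z = R = 1390 Ω
  R2: Z = R = 729 Ω
  C: Z = 1/(jωC) = -j/(ω·C) = 0 - j812.1 Ω
Step 3 — Parallel branch: R2 || C = 1/(1/R2 + 1/C) = 403.7 - j362.4 Ω.
Step 4 — Series with R1: Z_total = R1 + (R2 || C) = 1794 - j362.4 Ω = 1830∠-11.4° Ω.
Step 5 — Source phasor: V = 20.4∠-64.4° V = 8.815 - j18.4 V.
Step 6 — Ohm's law: I = V / Z_total = (8.815 - j18.4) / (1794 - j362.4) = 0.006712 - j0.008901 A.
Step 7 — Convert to polar: |I| = 0.01115 A, ∠I = -53.0°.

I = 0.01115∠-53.0° A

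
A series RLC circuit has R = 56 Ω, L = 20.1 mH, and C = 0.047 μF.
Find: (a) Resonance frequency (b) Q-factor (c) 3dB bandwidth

Step 1 — Resonance condition Im(Z)=0 gives ω₀ = 1/√(LC).
Step 2 — ω₀ = 1/√(0.0201·4.7e-08) = 3.254e+04 rad/s.
Step 3 — f₀ = ω₀/(2π) = 5178 Hz.
Step 4 — Series Q: Q = ω₀L/R = 3.254e+04·0.0201/56 = 11.68.
Step 5 — 3dB bandwidth: Δω = ω₀/Q = 2786 rad/s; BW = Δω/(2π) = 443.4 Hz.

(a) f₀ = 5178 Hz  (b) Q = 11.68  (c) BW = 443.4 Hz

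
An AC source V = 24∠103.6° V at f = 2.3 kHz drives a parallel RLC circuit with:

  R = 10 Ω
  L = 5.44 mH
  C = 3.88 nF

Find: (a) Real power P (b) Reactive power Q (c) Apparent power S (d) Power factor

Step 1 — Angular frequency: ω = 2π·f = 2π·2300 = 1.445e+04 rad/s.
Step 2 — Component impedances:
  R: Z = R = 10 Ω
  L: Z = jωL = j·1.445e+04·0.00544 = 0 + j78.62 Ω
  C: Z = 1/(jωC) = -j/(ω·C) = 0 - j1.783e+04 Ω
Step 3 — Parallel combination: 1/Z_total = 1/R + 1/L + 1/C; Z_total = 9.842 + j1.246 Ω = 9.921∠7.2° Ω.
Step 4 — Source phasor: V = 24∠103.6° V = -5.643 + j23.33 V.
Step 5 — Current: I = V / Z = -0.2689 + j2.404 A = 2.419∠96.4° A.
Step 6 — Complex power: S = V·I* = 57.6 + j7.295 VA.
Step 7 — Real power: P = Re(S) = 57.6 W.
Step 8 — Reactive power: Q = Im(S) = 7.295 VAR.
Step 9 — Apparent power: |S| = 58.06 VA.
Step 10 — Power factor: PF = P/|S| = 0.9921 (lagging).

(a) P = 57.6 W  (b) Q = 7.295 VAR  (c) S = 58.06 VA  (d) PF = 0.9921 (lagging)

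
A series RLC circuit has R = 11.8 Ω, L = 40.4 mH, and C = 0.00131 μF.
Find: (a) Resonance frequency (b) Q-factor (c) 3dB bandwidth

Step 1 — Resonance: ω₀ = 1/√(LC) = 1/√(0.0404·1.31e-09) = 1.375e+05 rad/s.
Step 2 — f₀ = ω₀/(2π) = 2.188e+04 Hz.
Step 3 — Series Q: Q = ω₀L/R = 1.375e+05·0.0404/11.8 = 470.6.
Step 4 — Bandwidth: Δω = ω₀/Q = 292.1 rad/s; BW = Δω/(2π) = 46.49 Hz.

(a) f₀ = 2.188e+04 Hz  (b) Q = 470.6  (c) BW = 46.49 Hz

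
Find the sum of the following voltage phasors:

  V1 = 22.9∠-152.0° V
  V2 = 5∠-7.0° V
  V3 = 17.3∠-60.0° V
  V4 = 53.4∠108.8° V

Step 1 — Convert each phasor to rectangular form:
  V1 = 22.9·(cos(-152.0°) + j·sin(-152.0°)) = -20.22 - j10.75 V
  V2 = 5·(cos(-7.0°) + j·sin(-7.0°)) = 4.963 - j0.6093 V
  V3 = 17.3·(cos(-60.0°) + j·sin(-60.0°)) = 8.65 - j14.98 V
  V4 = 53.4·(cos(108.8°) + j·sin(108.8°)) = -17.21 + j50.55 V
Step 2 — Sum components: V_total = -23.82 + j24.21 V.
Step 3 — Convert to polar: |V_total| = 33.96 V, ∠V_total = 134.5°.

V_total = 33.96∠134.5° V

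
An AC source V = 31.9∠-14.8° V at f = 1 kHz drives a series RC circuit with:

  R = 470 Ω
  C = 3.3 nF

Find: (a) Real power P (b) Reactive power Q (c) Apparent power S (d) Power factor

Step 1 — Angular frequency: ω = 2π·f = 2π·1000 = 6283 rad/s.
Step 2 — Component impedances:
  R: Z = R = 470 Ω
  C: Z = 1/(jωC) = -j/(ω·C) = 0 - j4.823e+04 Ω
Step 3 — Series combination: Z_total = R + C = 470 - j4.823e+04 Ω = 4.823e+04∠-89.4° Ω.
Step 4 — Source phasor: V = 31.9∠-14.8° V = 30.84 - j8.149 V.
Step 5 — Current: I = V / Z = 0.0001752 + j0.0006378 A = 0.0006614∠74.6° A.
Step 6 — Complex power: S = V·I* = 0.0002056 - j0.0211 VA.
Step 7 — Real power: P = Re(S) = 0.0002056 W.
Step 8 — Reactive power: Q = Im(S) = -0.0211 VAR.
Step 9 — Apparent power: |S| = 0.0211 VA.
Step 10 — Power factor: PF = P/|S| = 0.009745 (leading).

(a) P = 0.0002056 W  (b) Q = -0.0211 VAR  (c) S = 0.0211 VA  (d) PF = 0.009745 (leading)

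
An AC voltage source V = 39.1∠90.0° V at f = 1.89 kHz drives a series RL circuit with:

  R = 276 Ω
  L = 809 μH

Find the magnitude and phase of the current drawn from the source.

Step 1 — Angular frequency: ω = 2π·f = 2π·1890 = 1.188e+04 rad/s.
Step 2 — Component impedances:
  R: Z = R = 276 Ω
  L: Z = jωL = j·1.188e+04·0.000809 = 0 + j9.607 Ω
Step 3 — Series combination: Z_total = R + L = 276 + j9.607 Ω = 276.2∠2.0° Ω.
Step 4 — Source phasor: V = 39.1∠90.0° V = 0 + j39.1 V.
Step 5 — Ohm's law: I = V / Z_total = (0 + j39.1) / (276 + j9.607) = 0.004925 + j0.1415 A.
Step 6 — Convert to polar: |I| = 0.1416 A, ∠I = 88.0°.

I = 0.1416∠88.0° A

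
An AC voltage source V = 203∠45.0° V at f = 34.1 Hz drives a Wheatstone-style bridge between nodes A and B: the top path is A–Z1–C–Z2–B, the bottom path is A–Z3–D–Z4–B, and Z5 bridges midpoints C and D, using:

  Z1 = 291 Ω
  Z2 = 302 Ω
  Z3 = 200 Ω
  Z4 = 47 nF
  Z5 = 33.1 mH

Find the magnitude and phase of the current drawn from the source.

Step 1 — Angular frequency: ω = 2π·f = 2π·34.1 = 214.3 rad/s.
Step 2 — Component impedances:
  Z1: Z = R = 291 Ω
  Z2: Z = R = 302 Ω
  Z3: Z = R = 200 Ω
  Z4: Z = 1/(jωC) = -j/(ω·C) = 0 - j9.93e+04 Ω
  Z5: Z = jωL = j·214.3·0.0331 = 0 + j7.092 Ω
Step 3 — Bridge requires nodal analysis (the Z5 bridge couples midpoints C and D, so the two paths cannot be reduced to a simple series/parallel combination). Setting node B to ground and injecting 1 A at node A, the 3-node admittance system at A, C, D solves to V_A = Z_AB = 420.6 + j1.572 Ω = 420.6∠0.2° Ω.
Step 4 — Source phasor: V = 203∠45.0° V = 143.5 + j143.5 V.
Step 5 — Ohm's law: I = V / Z_total = (143.5 + j143.5) / (420.6 + j1.572) = 0.3426 + j0.34 A.
Step 6 — Convert to polar: |I| = 0.4826 A, ∠I = 44.8°.

I = 0.4826∠44.8° A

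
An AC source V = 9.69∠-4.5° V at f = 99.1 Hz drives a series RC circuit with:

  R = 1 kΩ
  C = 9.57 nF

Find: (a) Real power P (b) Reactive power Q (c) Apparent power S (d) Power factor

Step 1 — Angular frequency: ω = 2π·f = 2π·99.1 = 622.7 rad/s.
Step 2 — Component impedances:
  R: Z = R = 1000 Ω
  C: Z = 1/(jωC) = -j/(ω·C) = 0 - j1.678e+05 Ω
Step 3 — Series combination: Z_total = R + C = 1000 - j1.678e+05 Ω = 1.678e+05∠-89.7° Ω.
Step 4 — Source phasor: V = 9.69∠-4.5° V = 9.66 - j0.7603 V.
Step 5 — Current: I = V / Z = 4.873e-06 + j5.753e-05 A = 5.774e-05∠85.2° A.
Step 6 — Complex power: S = V·I* = 3.334e-06 - j0.0005595 VA.
Step 7 — Real power: P = Re(S) = 3.334e-06 W.
Step 8 — Reactive power: Q = Im(S) = -0.0005595 VAR.
Step 9 — Apparent power: |S| = 0.0005595 VA.
Step 10 — Power factor: PF = P/|S| = 0.005959 (leading).

(a) P = 3.334e-06 W  (b) Q = -0.0005595 VAR  (c) S = 0.0005595 VA  (d) PF = 0.005959 (leading)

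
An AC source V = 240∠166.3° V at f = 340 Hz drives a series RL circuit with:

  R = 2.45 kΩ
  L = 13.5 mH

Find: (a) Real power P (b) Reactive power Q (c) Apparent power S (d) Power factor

Step 1 — Angular frequency: ω = 2π·f = 2π·340 = 2136 rad/s.
Step 2 — Component impedances:
  R: Z = R = 2450 Ω
  L: Z = jωL = j·2136·0.0135 = 0 + j28.84 Ω
Step 3 — Series combination: Z_total = R + L = 2450 + j28.84 Ω = 2450∠0.7° Ω.
Step 4 — Source phasor: V = 240∠166.3° V = -233.2 + j56.84 V.
Step 5 — Current: I = V / Z = -0.09489 + j0.02432 A = 0.09795∠165.6° A.
Step 6 — Complex power: S = V·I* = 23.51 + j0.2767 VA.
Step 7 — Real power: P = Re(S) = 23.51 W.
Step 8 — Reactive power: Q = Im(S) = 0.2767 VAR.
Step 9 — Apparent power: |S| = 23.51 VA.
Step 10 — Power factor: PF = P/|S| = 0.9999 (lagging).

(a) P = 23.51 W  (b) Q = 0.2767 VAR  (c) S = 23.51 VA  (d) PF = 0.9999 (lagging)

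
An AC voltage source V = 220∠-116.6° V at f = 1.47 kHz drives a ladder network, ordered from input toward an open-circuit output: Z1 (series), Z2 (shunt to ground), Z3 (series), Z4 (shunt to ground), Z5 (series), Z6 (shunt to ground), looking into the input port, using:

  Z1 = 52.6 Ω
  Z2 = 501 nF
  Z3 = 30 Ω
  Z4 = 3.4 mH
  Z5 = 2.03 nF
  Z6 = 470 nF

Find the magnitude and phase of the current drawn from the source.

Step 1 — Angular frequency: ω = 2π·f = 2π·1470 = 9236 rad/s.
Step 2 — Component impedances:
  Z1: Z = R = 52.6 Ω
  Z2: Z = 1/(jωC) = -j/(ω·C) = 0 - j216.1 Ω
  Z3: Z = R = 30 Ω
  Z4: Z = jωL = j·9236·0.0034 = 0 + j31.4 Ω
  Z5: Z = 1/(jωC) = -j/(ω·C) = 0 - j5.333e+04 Ω
  Z6: Z = 1/(jωC) = -j/(ω·C) = 0 - j230.4 Ω
Step 3 — Ladder network (open output): work backward from the far end, alternating series and parallel combinations. Z_in = 92.62 + j30.27 Ω = 97.44∠18.1° Ω.
Step 4 — Source phasor: V = 220∠-116.6° V = -98.51 - j196.7 V.
Step 5 — Ohm's law: I = V / Z_total = (-98.51 - j196.7) / (92.62 + j30.27) = -1.588 - j1.605 A.
Step 6 — Convert to polar: |I| = 2.258 A, ∠I = -134.7°.

I = 2.258∠-134.7° A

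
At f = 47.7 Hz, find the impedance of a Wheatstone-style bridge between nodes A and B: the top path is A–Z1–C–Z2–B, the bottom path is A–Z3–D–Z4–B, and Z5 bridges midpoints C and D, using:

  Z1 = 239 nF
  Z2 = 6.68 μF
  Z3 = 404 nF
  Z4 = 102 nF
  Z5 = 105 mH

Step 1 — Angular frequency: ω = 2π·f = 2π·47.7 = 299.7 rad/s.
Step 2 — Component impedances:
  Z1: Z = 1/(jωC) = -j/(ω·C) = 0 - j1.396e+04 Ω
  Z2: Z = 1/(jωC) = -j/(ω·C) = 0 - j499.5 Ω
  Z3: Z = 1/(jωC) = -j/(ω·C) = 0 - j8259 Ω
  Z4: Z = 1/(jωC) = -j/(ω·C) = 0 - j3.271e+04 Ω
  Z5: Z = jωL = j·299.7·0.105 = 0 + j31.47 Ω
Step 3 — Bridge requires nodal analysis (the Z5 bridge couples midpoints C and D, so the two paths cannot be reduced to a simple series/parallel combination). Setting node B to ground and injecting 1 A at node A, the 3-node admittance system at A, C, D solves to V_A = Z_AB = 0 - j5669 Ω = 5669∠-90.0° Ω.

Z = 0 - j5669 Ω = 5669∠-90.0° Ω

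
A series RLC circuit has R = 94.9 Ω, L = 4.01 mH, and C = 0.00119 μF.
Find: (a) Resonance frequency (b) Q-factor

Step 1 — Resonance condition Im(Z)=0 gives ω₀ = 1/√(LC).
Step 2 — ω₀ = 1/√(0.00401·1.19e-09) = 4.578e+05 rad/s.
Step 3 — f₀ = ω₀/(2π) = 7.286e+04 Hz.
Step 4 — Series Q: Q = ω₀L/R = 4.578e+05·0.00401/94.9 = 19.34.

(a) f₀ = 7.286e+04 Hz  (b) Q = 19.34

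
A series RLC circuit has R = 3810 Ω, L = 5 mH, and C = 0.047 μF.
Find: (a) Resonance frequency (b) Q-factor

Step 1 — Resonance condition Im(Z)=0 gives ω₀ = 1/√(LC).
Step 2 — ω₀ = 1/√(0.005·4.7e-08) = 6.523e+04 rad/s.
Step 3 — f₀ = ω₀/(2π) = 1.038e+04 Hz.
Step 4 — Series Q: Q = ω₀L/R = 6.523e+04·0.005/3810 = 0.08561.

(a) f₀ = 1.038e+04 Hz  (b) Q = 0.08561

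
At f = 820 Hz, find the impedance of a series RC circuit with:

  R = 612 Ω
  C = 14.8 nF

Step 1 — Angular frequency: ω = 2π·f = 2π·820 = 5152 rad/s.
Step 2 — Component impedances:
  R: Z = R = 612 Ω
  C: Z = 1/(jωC) = -j/(ω·C) = 0 - j1.311e+04 Ω
Step 3 — Series combination: Z_total = R + C = 612 - j1.311e+04 Ω = 1.313e+04∠-87.3° Ω.

Z = 612 - j1.311e+04 Ω = 1.313e+04∠-87.3° Ω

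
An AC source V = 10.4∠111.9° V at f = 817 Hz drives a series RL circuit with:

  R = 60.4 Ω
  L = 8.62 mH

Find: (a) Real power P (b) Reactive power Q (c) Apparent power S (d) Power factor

Step 1 — Angular frequency: ω = 2π·f = 2π·817 = 5133 rad/s.
Step 2 — Component impedances:
  R: Z = R = 60.4 Ω
  L: Z = jωL = j·5133·0.00862 = 0 + j44.25 Ω
Step 3 — Series combination: Z_total = R + L = 60.4 + j44.25 Ω = 74.87∠36.2° Ω.
Step 4 — Source phasor: V = 10.4∠111.9° V = -3.879 + j9.649 V.
Step 5 — Current: I = V / Z = 0.03437 + j0.1346 A = 0.1389∠75.7° A.
Step 6 — Complex power: S = V·I* = 1.165 + j0.8537 VA.
Step 7 — Real power: P = Re(S) = 1.165 W.
Step 8 — Reactive power: Q = Im(S) = 0.8537 VAR.
Step 9 — Apparent power: |S| = 1.445 VA.
Step 10 — Power factor: PF = P/|S| = 0.8067 (lagging).

(a) P = 1.165 W  (b) Q = 0.8537 VAR  (c) S = 1.445 VA  (d) PF = 0.8067 (lagging)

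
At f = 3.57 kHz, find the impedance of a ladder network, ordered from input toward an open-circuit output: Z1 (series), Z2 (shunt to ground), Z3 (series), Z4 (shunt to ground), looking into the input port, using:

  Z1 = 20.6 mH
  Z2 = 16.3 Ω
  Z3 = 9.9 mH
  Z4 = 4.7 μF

Step 1 — Angular frequency: ω = 2π·f = 2π·3570 = 2.243e+04 rad/s.
Step 2 — Component impedances:
  Z1: Z = jωL = j·2.243e+04·0.0206 = 0 + j462.1 Ω
  Z2: Z = R = 16.3 Ω
  Z3: Z = jωL = j·2.243e+04·0.0099 = 0 + j222.1 Ω
  Z4: Z = 1/(jωC) = -j/(ω·C) = 0 - j9.485 Ω
Step 3 — Ladder network (open output): work backward from the far end, alternating series and parallel combinations. Z_in = 16.2 + j463.3 Ω = 463.6∠88.0° Ω.

Z = 16.2 + j463.3 Ω = 463.6∠88.0° Ω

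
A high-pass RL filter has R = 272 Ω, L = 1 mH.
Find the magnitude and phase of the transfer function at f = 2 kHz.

Step 1 — Angular frequency: ω = 2π·2000 = 1.257e+04 rad/s.
Step 2 — Transfer function: H(jω) = jωL/(R + jωL).
Step 3 — Numerator jωL = j·12.57; denominator R + jωL = 272 + j12.57.
Step 4 — H = 0.00213 + j0.0461.
Step 5 — Magnitude: |H| = 0.04615 (-26.7 dB); phase: φ = 87.4°.

|H| = 0.04615 (-26.7 dB), φ = 87.4°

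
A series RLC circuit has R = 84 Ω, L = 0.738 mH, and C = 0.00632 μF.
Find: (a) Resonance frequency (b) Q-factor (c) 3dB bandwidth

Step 1 — Resonance: ω₀ = 1/√(LC) = 1/√(0.000738·6.32e-09) = 4.63e+05 rad/s.
Step 2 — f₀ = ω₀/(2π) = 7.369e+04 Hz.
Step 3 — Series Q: Q = ω₀L/R = 4.63e+05·0.000738/84 = 4.068.
Step 4 — Bandwidth: Δω = ω₀/Q = 1.138e+05 rad/s; BW = Δω/(2π) = 1.812e+04 Hz.

(a) f₀ = 7.369e+04 Hz  (b) Q = 4.068  (c) BW = 1.812e+04 Hz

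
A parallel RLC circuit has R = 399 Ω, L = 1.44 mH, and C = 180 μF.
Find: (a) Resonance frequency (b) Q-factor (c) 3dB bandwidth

Step 1 — Resonance: ω₀ = 1/√(LC) = 1/√(0.00144·0.00018) = 1964 rad/s.
Step 2 — f₀ = ω₀/(2π) = 312.6 Hz.
Step 3 — Parallel Q: Q = R/(ω₀L) = 399/(1964·0.00144) = 141.1.
Step 4 — Bandwidth: Δω = ω₀/Q = 13.92 rad/s; BW = Δω/(2π) = 2.216 Hz.

(a) f₀ = 312.6 Hz  (b) Q = 141.1  (c) BW = 2.216 Hz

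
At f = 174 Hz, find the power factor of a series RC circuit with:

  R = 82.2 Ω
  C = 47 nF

Step 1 — Angular frequency: ω = 2π·f = 2π·174 = 1093 rad/s.
Step 2 — Component impedances:
  R: Z = R = 82.2 Ω
  C: Z = 1/(jωC) = -j/(ω·C) = 0 - j1.946e+04 Ω
Step 3 — Series combination: Z_total = R + C = 82.2 - j1.946e+04 Ω = 1.946e+04∠-89.8° Ω.
Step 4 — Power factor: PF = cos(φ) = Re(Z)/|Z| = 82.2/1.946e+04 = 0.004224.
Step 5 — Type: Im(Z) = -1.946e+04 ⇒ leading (phase φ = -89.8°).

PF = 0.004224 (leading, φ = -89.8°)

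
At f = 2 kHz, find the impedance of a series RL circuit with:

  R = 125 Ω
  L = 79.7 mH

Step 1 — Angular frequency: ω = 2π·f = 2π·2000 = 1.257e+04 rad/s.
Step 2 — Component impedances:
  R: Z = R = 125 Ω
  L: Z = jωL = j·1.257e+04·0.0797 = 0 + j1002 Ω
Step 3 — Series combination: Z_total = R + L = 125 + j1002 Ω = 1009∠82.9° Ω.

Z = 125 + j1002 Ω = 1009∠82.9° Ω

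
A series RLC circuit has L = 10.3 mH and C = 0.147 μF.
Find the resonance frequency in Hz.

Step 1 — Resonance condition Im(Z)=0 gives ω₀ = 1/√(LC).
Step 2 — ω₀ = 1/√(0.0103·1.47e-07) = 2.57e+04 rad/s.
Step 3 — f₀ = ω₀/(2π) = 4090 Hz.

f₀ = 4090 Hz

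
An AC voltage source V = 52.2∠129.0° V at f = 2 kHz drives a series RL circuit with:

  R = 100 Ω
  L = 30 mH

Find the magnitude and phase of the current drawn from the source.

Step 1 — Angular frequency: ω = 2π·f = 2π·2000 = 1.257e+04 rad/s.
Step 2 — Component impedances:
  R: Z = R = 100 Ω
  L: Z = jωL = j·1.257e+04·0.03 = 0 + j377 Ω
Step 3 — Series combination: Z_total = R + L = 100 + j377 Ω = 390∠75.1° Ω.
Step 4 — Source phasor: V = 52.2∠129.0° V = -32.85 + j40.57 V.
Step 5 — Ohm's law: I = V / Z_total = (-32.85 + j40.57) / (100 + j377) = 0.07894 + j0.1081 A.
Step 6 — Convert to polar: |I| = 0.1338 A, ∠I = 53.9°.

I = 0.1338∠53.9° A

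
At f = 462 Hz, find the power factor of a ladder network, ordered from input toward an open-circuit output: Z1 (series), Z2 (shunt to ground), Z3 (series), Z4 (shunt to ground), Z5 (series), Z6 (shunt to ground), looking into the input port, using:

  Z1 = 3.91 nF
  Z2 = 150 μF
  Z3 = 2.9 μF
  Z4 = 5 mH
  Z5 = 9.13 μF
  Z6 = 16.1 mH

Step 1 — Angular frequency: ω = 2π·f = 2π·462 = 2903 rad/s.
Step 2 — Component impedances:
  Z1: Z = 1/(jωC) = -j/(ω·C) = 0 - j8.811e+04 Ω
  Z2: Z = 1/(jωC) = -j/(ω·C) = 0 - j2.297 Ω
  Z3: Z = 1/(jωC) = -j/(ω·C) = 0 - j118.8 Ω
  Z4: Z = jωL = j·2903·0.005 = 0 + j14.51 Ω
  Z5: Z = 1/(jωC) = -j/(ω·C) = 0 - j37.73 Ω
  Z6: Z = jωL = j·2903·0.0161 = 0 + j46.74 Ω
Step 3 — Ladder network (open output): work backward from the far end, alternating series and parallel combinations. Z_in = 0 - j8.811e+04 Ω = 8.811e+04∠-90.0° Ω.
Step 4 — Power factor: PF = cos(φ) = Re(Z)/|Z| = 0/8.811e+04 = 0.
Step 5 — Type: Im(Z) = -8.811e+04 ⇒ leading (phase φ = -90.0°).

PF = 0 (leading, φ = -90.0°)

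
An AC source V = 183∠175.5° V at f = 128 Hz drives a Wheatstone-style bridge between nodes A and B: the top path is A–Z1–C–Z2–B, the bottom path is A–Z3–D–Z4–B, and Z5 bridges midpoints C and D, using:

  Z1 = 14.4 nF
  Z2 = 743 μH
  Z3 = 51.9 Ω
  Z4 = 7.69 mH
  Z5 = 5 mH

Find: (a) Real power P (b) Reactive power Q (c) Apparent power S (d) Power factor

Step 1 — Angular frequency: ω = 2π·f = 2π·128 = 804.2 rad/s.
Step 2 — Component impedances:
  Z1: Z = 1/(jωC) = -j/(ω·C) = 0 - j8.635e+04 Ω
  Z2: Z = jωL = j·804.2·0.000743 = 0 + j0.5976 Ω
  Z3: Z = R = 51.9 Ω
  Z4: Z = jωL = j·804.2·0.00769 = 0 + j6.185 Ω
  Z5: Z = jωL = j·804.2·0.005 = 0 + j4.021 Ω
Step 3 — Bridge requires nodal analysis (the Z5 bridge couples midpoints C and D, so the two paths cannot be reduced to a simple series/parallel combination). Setting node B to ground and injecting 1 A at node A, the 3-node admittance system at A, C, D solves to V_A = Z_AB = 51.9 + j2.613 Ω = 51.97∠2.9° Ω.
Step 4 — Source phasor: V = 183∠175.5° V = -182.4 + j14.36 V.
Step 5 — Current: I = V / Z = -3.492 + j0.4524 A = 3.521∠172.6° A.
Step 6 — Complex power: S = V·I* = 643.6 + j32.4 VA.
Step 7 — Real power: P = Re(S) = 643.6 W.
Step 8 — Reactive power: Q = Im(S) = 32.4 VAR.
Step 9 — Apparent power: |S| = 644.4 VA.
Step 10 — Power factor: PF = P/|S| = 0.9987 (lagging).

(a) P = 643.6 W  (b) Q = 32.4 VAR  (c) S = 644.4 VA  (d) PF = 0.9987 (lagging)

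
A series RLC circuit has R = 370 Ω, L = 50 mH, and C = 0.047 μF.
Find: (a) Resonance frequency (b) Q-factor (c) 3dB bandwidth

Step 1 — Resonance condition Im(Z)=0 gives ω₀ = 1/√(LC).
Step 2 — ω₀ = 1/√(0.05·4.7e-08) = 2.063e+04 rad/s.
Step 3 — f₀ = ω₀/(2π) = 3283 Hz.
Step 4 — Series Q: Q = ω₀L/R = 2.063e+04·0.05/370 = 2.788.
Step 5 — 3dB bandwidth: Δω = ω₀/Q = 7400 rad/s; BW = Δω/(2π) = 1178 Hz.

(a) f₀ = 3283 Hz  (b) Q = 2.788  (c) BW = 1178 Hz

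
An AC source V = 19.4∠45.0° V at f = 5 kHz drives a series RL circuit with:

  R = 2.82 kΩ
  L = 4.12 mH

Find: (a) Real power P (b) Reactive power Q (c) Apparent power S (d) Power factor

Step 1 — Angular frequency: ω = 2π·f = 2π·5000 = 3.142e+04 rad/s.
Step 2 — Component impedances:
  R: Z = R = 2820 Ω
  L: Z = jωL = j·3.142e+04·0.00412 = 0 + j129.4 Ω
Step 3 — Series combination: Z_total = R + L = 2820 + j129.4 Ω = 2823∠2.6° Ω.
Step 4 — Source phasor: V = 19.4∠45.0° V = 13.72 + j13.72 V.
Step 5 — Current: I = V / Z = 0.005077 + j0.004631 A = 0.006872∠42.4° A.
Step 6 — Complex power: S = V·I* = 0.1332 + j0.006113 VA.
Step 7 — Real power: P = Re(S) = 0.1332 W.
Step 8 — Reactive power: Q = Im(S) = 0.006113 VAR.
Step 9 — Apparent power: |S| = 0.1333 VA.
Step 10 — Power factor: PF = P/|S| = 0.9989 (lagging).

(a) P = 0.1332 W  (b) Q = 0.006113 VAR  (c) S = 0.1333 VA  (d) PF = 0.9989 (lagging)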